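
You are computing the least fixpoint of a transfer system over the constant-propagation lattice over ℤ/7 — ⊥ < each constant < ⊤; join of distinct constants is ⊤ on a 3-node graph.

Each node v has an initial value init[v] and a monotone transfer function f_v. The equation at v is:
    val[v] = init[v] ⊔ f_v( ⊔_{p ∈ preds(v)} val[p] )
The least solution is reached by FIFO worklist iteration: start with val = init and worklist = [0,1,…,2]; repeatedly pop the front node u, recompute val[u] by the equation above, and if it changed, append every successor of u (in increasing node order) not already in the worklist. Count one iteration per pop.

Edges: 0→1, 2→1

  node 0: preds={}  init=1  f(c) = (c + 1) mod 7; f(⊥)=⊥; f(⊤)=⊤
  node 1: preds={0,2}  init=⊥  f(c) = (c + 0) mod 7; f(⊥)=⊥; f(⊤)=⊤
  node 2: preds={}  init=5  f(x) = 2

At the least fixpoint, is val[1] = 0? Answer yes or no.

Iteration log — 4 steps:
  step 1. node 0  ⊔preds=⊥  new=1  stable
  step 2. node 1  ⊔preds=⊤  new=⊤  old=⊥  +wl: 
  step 3. node 2  ⊔preds=⊥  new=⊤  old=5  +wl: 1
  step 4. node 1  ⊔preds=⊤  new=⊤  stable

Least fixpoint reached:
  node 0: 1
  node 1: ⊤
  node 2: ⊤

no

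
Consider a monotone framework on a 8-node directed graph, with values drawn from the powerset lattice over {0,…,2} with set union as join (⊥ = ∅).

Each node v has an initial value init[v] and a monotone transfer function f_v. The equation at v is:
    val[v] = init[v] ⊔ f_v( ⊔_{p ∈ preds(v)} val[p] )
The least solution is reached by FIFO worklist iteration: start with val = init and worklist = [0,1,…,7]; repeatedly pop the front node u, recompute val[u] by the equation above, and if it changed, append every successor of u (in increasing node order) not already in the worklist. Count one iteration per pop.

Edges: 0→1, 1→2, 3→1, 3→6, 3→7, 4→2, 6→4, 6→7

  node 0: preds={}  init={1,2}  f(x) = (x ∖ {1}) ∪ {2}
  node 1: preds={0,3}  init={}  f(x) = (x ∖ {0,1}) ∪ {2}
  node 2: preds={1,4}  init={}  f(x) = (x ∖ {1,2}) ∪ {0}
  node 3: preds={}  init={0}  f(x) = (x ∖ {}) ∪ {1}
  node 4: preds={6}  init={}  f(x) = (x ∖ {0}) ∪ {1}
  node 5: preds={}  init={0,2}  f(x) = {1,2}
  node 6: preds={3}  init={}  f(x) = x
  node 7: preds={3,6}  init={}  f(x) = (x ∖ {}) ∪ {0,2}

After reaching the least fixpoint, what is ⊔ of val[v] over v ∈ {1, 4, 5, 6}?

{0,1,2}

Iteration log — 11 steps:
  step 1. node 0  ⊔preds={}  new={1,2}  stable
  step 2. node 1  ⊔preds={0,1,2}  new={2}  old={}  +wl: 
  step 3. node 2  ⊔preds={2}  new={0}  old={}  +wl: 
  step 4. node 3  ⊔preds={}  new={0,1}  old={0}  +wl: 1
  step 5. node 4  ⊔preds={}  new={1}  old={}  +wl: 2
  step 6. node 5  ⊔preds={}  new={0,1,2}  old={0,2}  +wl: 
  step 7. node 6  ⊔preds={0,1}  new={0,1}  old={}  +wl: 4
  step 8. node 7  ⊔preds={0,1}  new={0,1,2}  old={}  +wl: 
  step 9. node 1  ⊔preds={0,1,2}  new={2}  stable
  step 10. node 2  ⊔preds={1,2}  new={0}  stable
  step 11. node 4  ⊔preds={0,1}  new={1}  stable

Least fixpoint reached:
  node 0: {1,2}
  node 1: {2}
  node 2: {0}
  node 3: {0,1}
  node 4: {1}
  node 5: {0,1,2}
  node 6: {0,1}
  node 7: {0,1,2}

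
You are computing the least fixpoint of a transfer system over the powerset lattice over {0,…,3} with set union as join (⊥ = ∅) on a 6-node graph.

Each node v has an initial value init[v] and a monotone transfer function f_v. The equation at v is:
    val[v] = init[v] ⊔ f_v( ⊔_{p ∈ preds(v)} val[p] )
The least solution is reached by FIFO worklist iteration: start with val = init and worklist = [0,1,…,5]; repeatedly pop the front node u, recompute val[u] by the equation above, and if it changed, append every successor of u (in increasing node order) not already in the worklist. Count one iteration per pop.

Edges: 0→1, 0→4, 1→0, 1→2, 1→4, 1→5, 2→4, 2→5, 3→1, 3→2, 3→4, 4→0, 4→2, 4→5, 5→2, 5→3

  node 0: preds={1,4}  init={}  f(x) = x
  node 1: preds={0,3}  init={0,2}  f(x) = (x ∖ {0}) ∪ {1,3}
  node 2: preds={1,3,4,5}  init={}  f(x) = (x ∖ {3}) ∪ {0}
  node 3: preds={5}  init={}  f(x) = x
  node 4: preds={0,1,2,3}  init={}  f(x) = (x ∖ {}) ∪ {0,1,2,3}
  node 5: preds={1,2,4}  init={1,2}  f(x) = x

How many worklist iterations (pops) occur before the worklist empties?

Worklist (13 pops):
  #1 pop 0: in={0,2} → {0,2} (was {}); enqueue []
  #2 pop 1: in={0,2} → {0,1,2,3} (was {0,2}); enqueue [0]
  #3 pop 2: in={0,1,2,3} → {0,1,2} (was {}); enqueue []
  #4 pop 3: in={1,2} → {1,2} (was {}); enqueue [1,2]
  #5 pop 4: in={0,1,2,3} → {0,1,2,3} (was {}); enqueue []
  #6 pop 5: in={0,1,2,3} → {0,1,2,3} (was {1,2}); enqueue [3]
  #7 pop 0: in={0,1,2,3} → {0,1,2,3} (was {0,2}); enqueue [4]
  #8 pop 1: in={0,1,2,3} → {0,1,2,3} (no change)
  #9 pop 2: in={0,1,2,3} → {0,1,2} (no change)
  #10 pop 3: in={0,1,2,3} → {0,1,2,3} (was {1,2}); enqueue [1,2]
  #11 pop 4: in={0,1,2,3} → {0,1,2,3} (no change)
  #12 pop 1: in={0,1,2,3} → {0,1,2,3} (no change)
  #13 pop 2: in={0,1,2,3} → {0,1,2} (no change)

Fixpoint:
  val[0] = {0,1,2,3}
  val[1] = {0,1,2,3}
  val[2] = {0,1,2}
  val[3] = {0,1,2,3}
  val[4] = {0,1,2,3}
  val[5] = {0,1,2,3}

13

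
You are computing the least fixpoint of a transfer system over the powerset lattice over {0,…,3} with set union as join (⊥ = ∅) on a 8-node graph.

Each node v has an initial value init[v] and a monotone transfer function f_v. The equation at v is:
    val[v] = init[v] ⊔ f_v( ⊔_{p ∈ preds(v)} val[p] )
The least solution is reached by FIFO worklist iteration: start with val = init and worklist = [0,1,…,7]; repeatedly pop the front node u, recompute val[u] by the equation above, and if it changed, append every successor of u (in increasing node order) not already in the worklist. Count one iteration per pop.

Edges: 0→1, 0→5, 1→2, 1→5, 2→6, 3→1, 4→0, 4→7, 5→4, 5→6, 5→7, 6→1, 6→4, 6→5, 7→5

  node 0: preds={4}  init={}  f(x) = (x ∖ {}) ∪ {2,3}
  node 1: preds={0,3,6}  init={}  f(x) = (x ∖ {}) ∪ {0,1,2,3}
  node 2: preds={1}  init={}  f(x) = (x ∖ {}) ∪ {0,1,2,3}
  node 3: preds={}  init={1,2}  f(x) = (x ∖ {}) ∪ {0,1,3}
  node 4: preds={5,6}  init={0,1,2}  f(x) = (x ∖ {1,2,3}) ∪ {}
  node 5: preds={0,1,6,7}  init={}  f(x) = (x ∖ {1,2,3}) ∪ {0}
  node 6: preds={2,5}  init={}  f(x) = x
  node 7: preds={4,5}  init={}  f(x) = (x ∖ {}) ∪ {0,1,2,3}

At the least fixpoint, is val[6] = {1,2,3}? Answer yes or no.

Iteration log — 11 steps:
  step 1. node 0  ⊔preds={0,1,2}  new={0,1,2,3}  old={}  +wl: 
  step 2. node 1  ⊔preds={0,1,2,3}  new={0,1,2,3}  old={}  +wl: 
  step 3. node 2  ⊔preds={0,1,2,3}  new={0,1,2,3}  old={}  +wl: 
  step 4. node 3  ⊔preds={}  new={0,1,2,3}  old={1,2}  +wl: 1
  step 5. node 4  ⊔preds={}  new={0,1,2}  stable
  step 6. node 5  ⊔preds={0,1,2,3}  new={0}  old={}  +wl: 4
  step 7. node 6  ⊔preds={0,1,2,3}  new={0,1,2,3}  old={}  +wl: 5
  step 8. node 7  ⊔preds={0,1,2}  new={0,1,2,3}  old={}  +wl: 
  step 9. node 1  ⊔preds={0,1,2,3}  new={0,1,2,3}  stable
  step 10. node 4  ⊔preds={0,1,2,3}  new={0,1,2}  stable
  step 11. node 5  ⊔preds={0,1,2,3}  new={0}  stable

Least fixpoint reached:
  node 0: {0,1,2,3}
  node 1: {0,1,2,3}
  node 2: {0,1,2,3}
  node 3: {0,1,2,3}
  node 4: {0,1,2}
  node 5: {0}
  node 6: {0,1,2,3}
  node 7: {0,1,2,3}

no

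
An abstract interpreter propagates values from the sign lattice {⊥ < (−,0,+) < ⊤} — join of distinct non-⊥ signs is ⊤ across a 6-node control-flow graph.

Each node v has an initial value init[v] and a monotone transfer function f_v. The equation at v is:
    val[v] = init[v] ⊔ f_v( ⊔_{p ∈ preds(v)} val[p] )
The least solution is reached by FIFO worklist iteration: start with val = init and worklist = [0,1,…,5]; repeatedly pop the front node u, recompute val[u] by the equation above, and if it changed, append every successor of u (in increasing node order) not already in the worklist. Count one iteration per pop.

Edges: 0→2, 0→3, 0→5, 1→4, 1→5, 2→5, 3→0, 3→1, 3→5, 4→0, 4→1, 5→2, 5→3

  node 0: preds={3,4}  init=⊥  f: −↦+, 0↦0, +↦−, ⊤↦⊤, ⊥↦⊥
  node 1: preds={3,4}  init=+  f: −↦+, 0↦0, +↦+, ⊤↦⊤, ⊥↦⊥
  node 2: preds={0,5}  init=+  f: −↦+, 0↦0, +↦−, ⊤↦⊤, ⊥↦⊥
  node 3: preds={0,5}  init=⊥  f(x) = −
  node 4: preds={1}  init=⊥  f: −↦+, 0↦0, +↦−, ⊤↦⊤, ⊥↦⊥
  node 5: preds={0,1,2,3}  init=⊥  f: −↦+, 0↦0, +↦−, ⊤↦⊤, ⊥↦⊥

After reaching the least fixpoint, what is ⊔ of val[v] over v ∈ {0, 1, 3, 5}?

Trace (11 dequeues):
  [1] u=0 | in ⊥ | out ⊥ | ==
  [2] u=1 | in ⊥ | out + | ==
  [3] u=2 | in ⊥ | out + | ==
  [4] u=3 | in ⊥ | out − | prev ⊥ | push {0,1}
  [5] u=4 | in + | out − | prev ⊥ | push {}
  [6] u=5 | in ⊤ | out ⊤ | prev ⊥ | push {2,3}
  [7] u=0 | in − | out + | prev ⊥ | push {5}
  [8] u=1 | in − | out + | ==
  [9] u=2 | in ⊤ | out ⊤ | prev + | push {}
  [10] u=3 | in ⊤ | out − | ==
  [11] u=5 | in ⊤ | out ⊤ | ==

Converged values:
  [0] +
  [1] +
  [2] ⊤
  [3] −
  [4] −
  [5] ⊤

⊤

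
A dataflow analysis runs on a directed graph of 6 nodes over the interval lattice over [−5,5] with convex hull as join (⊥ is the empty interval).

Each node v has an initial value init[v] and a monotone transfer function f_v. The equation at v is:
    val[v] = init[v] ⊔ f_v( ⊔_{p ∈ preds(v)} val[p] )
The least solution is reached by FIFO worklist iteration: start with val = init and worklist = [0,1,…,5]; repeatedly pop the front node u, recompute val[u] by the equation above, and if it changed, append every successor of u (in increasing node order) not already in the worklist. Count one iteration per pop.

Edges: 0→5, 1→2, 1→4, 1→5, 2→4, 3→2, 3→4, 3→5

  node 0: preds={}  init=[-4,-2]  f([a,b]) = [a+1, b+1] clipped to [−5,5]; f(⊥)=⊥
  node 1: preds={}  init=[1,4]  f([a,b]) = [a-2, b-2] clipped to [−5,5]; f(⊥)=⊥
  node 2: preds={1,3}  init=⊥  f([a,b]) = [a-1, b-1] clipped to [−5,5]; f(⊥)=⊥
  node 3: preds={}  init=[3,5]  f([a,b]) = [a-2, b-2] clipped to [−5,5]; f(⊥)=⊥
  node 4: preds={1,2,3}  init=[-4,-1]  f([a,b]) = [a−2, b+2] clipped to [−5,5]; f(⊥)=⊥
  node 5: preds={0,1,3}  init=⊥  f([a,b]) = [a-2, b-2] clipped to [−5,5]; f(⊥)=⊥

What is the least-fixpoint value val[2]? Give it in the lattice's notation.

[0,4]

Iteration log — 6 steps:
  step 1. node 0  ⊔preds=⊥  new=[-4,-2]  stable
  step 2. node 1  ⊔preds=⊥  new=[1,4]  stable
  step 3. node 2  ⊔preds=[1,5]  new=[0,4]  old=⊥  +wl: 
  step 4. node 3  ⊔preds=⊥  new=[3,5]  stable
  step 5. node 4  ⊔preds=[0,5]  new=[-4,5]  old=[-4,-1]  +wl: 
  step 6. node 5  ⊔preds=[-4,5]  new=[-5,3]  old=⊥  +wl: 

Least fixpoint reached:
  node 0: [-4,-2]
  node 1: [1,4]
  node 2: [0,4]
  node 3: [3,5]
  node 4: [-4,5]
  node 5: [-5,3]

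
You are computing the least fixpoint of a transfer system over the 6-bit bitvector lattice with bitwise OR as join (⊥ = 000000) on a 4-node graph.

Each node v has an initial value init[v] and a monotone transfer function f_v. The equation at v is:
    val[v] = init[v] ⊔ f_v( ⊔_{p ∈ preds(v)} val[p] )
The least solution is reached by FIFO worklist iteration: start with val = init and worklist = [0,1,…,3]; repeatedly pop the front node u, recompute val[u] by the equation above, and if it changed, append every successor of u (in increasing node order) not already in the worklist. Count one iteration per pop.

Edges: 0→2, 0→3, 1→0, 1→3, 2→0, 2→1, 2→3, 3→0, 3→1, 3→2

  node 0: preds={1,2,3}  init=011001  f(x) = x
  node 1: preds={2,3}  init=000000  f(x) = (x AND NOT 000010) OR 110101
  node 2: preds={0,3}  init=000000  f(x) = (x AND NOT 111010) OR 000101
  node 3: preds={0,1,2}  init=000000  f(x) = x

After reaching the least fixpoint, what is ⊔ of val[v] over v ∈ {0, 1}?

111101

Iteration log — 9 steps:
  step 1. node 0  ⊔preds=000000  new=011001  stable
  step 2. node 1  ⊔preds=000000  new=110101  old=000000  +wl: 0
  step 3. node 2  ⊔preds=011001  new=000101  old=000000  +wl: 1
  step 4. node 3  ⊔preds=111101  new=111101  old=000000  +wl: 2
  step 5. node 0  ⊔preds=111101  new=111101  old=011001  +wl: 3
  step 6. node 1  ⊔preds=111101  new=111101  old=110101  +wl: 0
  step 7. node 2  ⊔preds=111101  new=000101  stable
  step 8. node 3  ⊔preds=111101  new=111101  stable
  step 9. node 0  ⊔preds=111101  new=111101  stable

Least fixpoint reached:
  node 0: 111101
  node 1: 111101
  node 2: 000101
  node 3: 111101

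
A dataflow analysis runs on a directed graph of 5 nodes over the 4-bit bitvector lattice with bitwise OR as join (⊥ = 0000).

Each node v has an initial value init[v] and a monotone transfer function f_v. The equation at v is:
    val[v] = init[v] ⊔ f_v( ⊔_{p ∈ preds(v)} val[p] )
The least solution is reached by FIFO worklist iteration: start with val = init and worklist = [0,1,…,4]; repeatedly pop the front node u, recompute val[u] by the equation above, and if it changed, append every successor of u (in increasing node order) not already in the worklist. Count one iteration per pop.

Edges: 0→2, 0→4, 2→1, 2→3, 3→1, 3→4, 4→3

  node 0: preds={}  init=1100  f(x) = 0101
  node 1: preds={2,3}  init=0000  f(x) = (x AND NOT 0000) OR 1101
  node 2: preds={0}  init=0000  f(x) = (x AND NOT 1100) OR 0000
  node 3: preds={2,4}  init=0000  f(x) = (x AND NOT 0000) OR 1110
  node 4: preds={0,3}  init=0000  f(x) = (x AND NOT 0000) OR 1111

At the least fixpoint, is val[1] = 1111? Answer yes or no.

yes

Iteration log — 7 steps:
  step 1. node 0  ⊔preds=0000  new=1101  old=1100  +wl: 
  step 2. node 1  ⊔preds=0000  new=1101  old=0000  +wl: 
  step 3. node 2  ⊔preds=1101  new=0001  old=0000  +wl: 1
  step 4. node 3  ⊔preds=0001  new=1111  old=0000  +wl: 
  step 5. node 4  ⊔preds=1111  new=1111  old=0000  +wl: 3
  step 6. node 1  ⊔preds=1111  new=1111  old=1101  +wl: 
  step 7. node 3  ⊔preds=1111  new=1111  stable

Least fixpoint reached:
  node 0: 1101
  node 1: 1111
  node 2: 0001
  node 3: 1111
  node 4: 1111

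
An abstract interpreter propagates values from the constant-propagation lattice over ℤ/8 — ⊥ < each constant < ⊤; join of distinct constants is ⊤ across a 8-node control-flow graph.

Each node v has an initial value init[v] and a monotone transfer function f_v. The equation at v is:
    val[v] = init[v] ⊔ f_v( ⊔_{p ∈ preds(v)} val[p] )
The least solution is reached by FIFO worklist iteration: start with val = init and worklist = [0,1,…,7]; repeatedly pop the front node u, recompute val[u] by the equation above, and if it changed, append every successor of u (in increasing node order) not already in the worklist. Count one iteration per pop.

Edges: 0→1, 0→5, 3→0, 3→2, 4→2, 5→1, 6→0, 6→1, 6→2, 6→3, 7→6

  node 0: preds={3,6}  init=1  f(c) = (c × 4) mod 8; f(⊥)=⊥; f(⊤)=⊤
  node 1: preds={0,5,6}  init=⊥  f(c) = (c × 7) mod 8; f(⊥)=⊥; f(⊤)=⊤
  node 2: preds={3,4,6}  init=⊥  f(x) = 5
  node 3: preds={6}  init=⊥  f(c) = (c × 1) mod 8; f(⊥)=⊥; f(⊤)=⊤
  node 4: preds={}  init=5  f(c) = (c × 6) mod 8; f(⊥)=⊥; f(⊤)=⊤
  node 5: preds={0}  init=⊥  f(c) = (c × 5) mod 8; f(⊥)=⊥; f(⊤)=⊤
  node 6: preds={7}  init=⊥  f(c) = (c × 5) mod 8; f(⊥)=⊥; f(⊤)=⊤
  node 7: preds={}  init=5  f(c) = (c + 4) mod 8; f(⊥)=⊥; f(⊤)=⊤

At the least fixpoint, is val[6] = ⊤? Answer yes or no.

Iteration log — 17 steps:
  step 1. node 0  ⊔preds=⊥  new=1  stable
  step 2. node 1  ⊔preds=1  new=7  old=⊥  +wl: 
  step 3. node 2  ⊔preds=5  new=5  old=⊥  +wl: 
  step 4. node 3  ⊔preds=⊥  new=⊥  stable
  step 5. node 4  ⊔preds=⊥  new=5  stable
  step 6. node 5  ⊔preds=1  new=5  old=⊥  +wl: 1
  step 7. node 6  ⊔preds=5  new=1  old=⊥  +wl: 0,2,3
  step 8. node 7  ⊔preds=⊥  new=5  stable
  step 9. node 1  ⊔preds=⊤  new=⊤  old=7  +wl: 
  step 10. node 0  ⊔preds=1  new=⊤  old=1  +wl: 1,5
  step 11. node 2  ⊔preds=⊤  new=5  stable
  step 12. node 3  ⊔preds=1  new=1  old=⊥  +wl: 0,2
  step 13. node 1  ⊔preds=⊤  new=⊤  stable
  step 14. node 5  ⊔preds=⊤  new=⊤  old=5  +wl: 1
  step 15. node 0  ⊔preds=1  new=⊤  stable
  step 16. node 2  ⊔preds=⊤  new=5  stable
  step 17. node 1  ⊔preds=⊤  new=⊤  stable

Least fixpoint reached:
  node 0: ⊤
  node 1: ⊤
  node 2: 5
  node 3: 1
  node 4: 5
  node 5: ⊤
  node 6: 1
  node 7: 5

no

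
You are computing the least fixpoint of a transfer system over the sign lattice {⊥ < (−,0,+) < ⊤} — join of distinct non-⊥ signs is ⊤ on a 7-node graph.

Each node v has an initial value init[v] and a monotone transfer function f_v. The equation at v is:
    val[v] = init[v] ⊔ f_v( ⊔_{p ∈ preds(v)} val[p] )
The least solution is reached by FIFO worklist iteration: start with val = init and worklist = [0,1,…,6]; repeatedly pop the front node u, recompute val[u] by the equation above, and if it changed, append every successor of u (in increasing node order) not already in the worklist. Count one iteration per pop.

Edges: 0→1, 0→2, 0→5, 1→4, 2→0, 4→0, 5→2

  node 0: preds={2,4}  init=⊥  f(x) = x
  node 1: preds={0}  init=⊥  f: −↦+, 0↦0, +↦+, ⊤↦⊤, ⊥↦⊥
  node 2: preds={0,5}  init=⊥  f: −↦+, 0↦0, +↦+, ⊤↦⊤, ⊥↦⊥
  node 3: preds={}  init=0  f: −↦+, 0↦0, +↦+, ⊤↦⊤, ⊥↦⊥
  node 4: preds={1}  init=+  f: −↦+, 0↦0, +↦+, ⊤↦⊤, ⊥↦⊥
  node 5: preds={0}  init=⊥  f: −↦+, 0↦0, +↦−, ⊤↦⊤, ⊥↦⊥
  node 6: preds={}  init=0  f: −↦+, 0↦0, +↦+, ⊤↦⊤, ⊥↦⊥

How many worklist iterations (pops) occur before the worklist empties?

16

Worklist (16 pops):
  #1 pop 0: in=+ → + (was ⊥); enqueue []
  #2 pop 1: in=+ → + (was ⊥); enqueue []
  #3 pop 2: in=+ → + (was ⊥); enqueue [0]
  #4 pop 3: in=⊥ → 0 (no change)
  #5 pop 4: in=+ → + (no change)
  #6 pop 5: in=+ → − (was ⊥); enqueue [2]
  #7 pop 6: in=⊥ → 0 (no change)
  #8 pop 0: in=+ → + (no change)
  #9 pop 2: in=⊤ → ⊤ (was +); enqueue [0]
  #10 pop 0: in=⊤ → ⊤ (was +); enqueue [1,2,5]
  #11 pop 1: in=⊤ → ⊤ (was +); enqueue [4]
  #12 pop 2: in=⊤ → ⊤ (no change)
  #13 pop 5: in=⊤ → ⊤ (was −); enqueue [2]
  #14 pop 4: in=⊤ → ⊤ (was +); enqueue [0]
  #15 pop 2: in=⊤ → ⊤ (no change)
  #16 pop 0: in=⊤ → ⊤ (no change)

Fixpoint:
  val[0] = ⊤
  val[1] = ⊤
  val[2] = ⊤
  val[3] = 0
  val[4] = ⊤
  val[5] = ⊤
  val[6] = 0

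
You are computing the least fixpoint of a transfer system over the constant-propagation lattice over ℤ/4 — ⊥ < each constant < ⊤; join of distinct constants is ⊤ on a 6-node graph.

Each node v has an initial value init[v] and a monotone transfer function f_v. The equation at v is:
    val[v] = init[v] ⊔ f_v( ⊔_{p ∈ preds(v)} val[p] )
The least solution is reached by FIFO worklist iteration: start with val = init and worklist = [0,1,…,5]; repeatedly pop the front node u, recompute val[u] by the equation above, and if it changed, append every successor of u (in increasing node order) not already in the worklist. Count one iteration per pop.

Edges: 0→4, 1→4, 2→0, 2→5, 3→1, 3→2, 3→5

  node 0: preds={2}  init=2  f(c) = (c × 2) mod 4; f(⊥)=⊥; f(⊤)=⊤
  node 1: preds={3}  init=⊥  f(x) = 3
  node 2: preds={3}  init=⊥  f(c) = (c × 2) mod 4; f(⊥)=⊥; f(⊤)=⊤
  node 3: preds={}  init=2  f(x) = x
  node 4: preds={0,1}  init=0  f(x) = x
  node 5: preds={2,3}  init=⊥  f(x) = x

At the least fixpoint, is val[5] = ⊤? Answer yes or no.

yes

Worklist (8 pops):
  #1 pop 0: in=⊥ → 2 (no change)
  #2 pop 1: in=2 → 3 (was ⊥); enqueue []
  #3 pop 2: in=2 → 0 (was ⊥); enqueue [0]
  #4 pop 3: in=⊥ → 2 (no change)
  #5 pop 4: in=⊤ → ⊤ (was 0); enqueue []
  #6 pop 5: in=⊤ → ⊤ (was ⊥); enqueue []
  #7 pop 0: in=0 → ⊤ (was 2); enqueue [4]
  #8 pop 4: in=⊤ → ⊤ (no change)

Fixpoint:
  val[0] = ⊤
  val[1] = 3
  val[2] = 0
  val[3] = 2
  val[4] = ⊤
  val[5] = ⊤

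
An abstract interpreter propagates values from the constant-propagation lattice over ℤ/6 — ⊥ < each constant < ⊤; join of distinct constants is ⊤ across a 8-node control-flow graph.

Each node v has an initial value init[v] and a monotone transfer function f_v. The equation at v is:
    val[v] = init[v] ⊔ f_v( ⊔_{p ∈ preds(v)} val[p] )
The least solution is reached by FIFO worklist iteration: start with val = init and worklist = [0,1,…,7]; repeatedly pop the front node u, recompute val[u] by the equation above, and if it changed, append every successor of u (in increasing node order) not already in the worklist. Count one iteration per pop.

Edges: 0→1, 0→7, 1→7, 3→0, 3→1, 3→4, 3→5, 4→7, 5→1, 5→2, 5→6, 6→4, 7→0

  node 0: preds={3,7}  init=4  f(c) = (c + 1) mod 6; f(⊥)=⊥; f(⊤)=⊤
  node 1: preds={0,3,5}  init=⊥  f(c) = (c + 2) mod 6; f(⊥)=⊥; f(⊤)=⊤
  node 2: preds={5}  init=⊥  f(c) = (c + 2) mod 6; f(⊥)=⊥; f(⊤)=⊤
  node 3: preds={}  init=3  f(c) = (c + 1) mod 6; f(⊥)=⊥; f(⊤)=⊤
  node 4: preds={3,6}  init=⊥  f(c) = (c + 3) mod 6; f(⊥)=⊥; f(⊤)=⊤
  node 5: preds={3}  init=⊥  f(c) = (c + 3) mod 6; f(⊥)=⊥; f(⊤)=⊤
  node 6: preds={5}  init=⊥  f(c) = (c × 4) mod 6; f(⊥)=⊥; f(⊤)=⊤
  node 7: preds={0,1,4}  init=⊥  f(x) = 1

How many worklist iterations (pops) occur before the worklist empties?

14

Iteration log — 14 steps:
  step 1. node 0  ⊔preds=3  new=4  stable
  step 2. node 1  ⊔preds=⊤  new=⊤  old=⊥  +wl: 
  step 3. node 2  ⊔preds=⊥  new=⊥  stable
  step 4. node 3  ⊔preds=⊥  new=3  stable
  step 5. node 4  ⊔preds=3  new=0  old=⊥  +wl: 
  step 6. node 5  ⊔preds=3  new=0  old=⊥  +wl: 1,2
  step 7. node 6  ⊔preds=0  new=0  old=⊥  +wl: 4
  step 8. node 7  ⊔preds=⊤  new=1  old=⊥  +wl: 0
  step 9. node 1  ⊔preds=⊤  new=⊤  stable
  step 10. node 2  ⊔preds=0  new=2  old=⊥  +wl: 
  step 11. node 4  ⊔preds=⊤  new=⊤  old=0  +wl: 7
  step 12. node 0  ⊔preds=⊤  new=⊤  old=4  +wl: 1
  step 13. node 7  ⊔preds=⊤  new=1  stable
  step 14. node 1  ⊔preds=⊤  new=⊤  stable

Least fixpoint reached:
  node 0: ⊤
  node 1: ⊤
  node 2: 2
  node 3: 3
  node 4: ⊤
  node 5: 0
  node 6: 0
  node 7: 1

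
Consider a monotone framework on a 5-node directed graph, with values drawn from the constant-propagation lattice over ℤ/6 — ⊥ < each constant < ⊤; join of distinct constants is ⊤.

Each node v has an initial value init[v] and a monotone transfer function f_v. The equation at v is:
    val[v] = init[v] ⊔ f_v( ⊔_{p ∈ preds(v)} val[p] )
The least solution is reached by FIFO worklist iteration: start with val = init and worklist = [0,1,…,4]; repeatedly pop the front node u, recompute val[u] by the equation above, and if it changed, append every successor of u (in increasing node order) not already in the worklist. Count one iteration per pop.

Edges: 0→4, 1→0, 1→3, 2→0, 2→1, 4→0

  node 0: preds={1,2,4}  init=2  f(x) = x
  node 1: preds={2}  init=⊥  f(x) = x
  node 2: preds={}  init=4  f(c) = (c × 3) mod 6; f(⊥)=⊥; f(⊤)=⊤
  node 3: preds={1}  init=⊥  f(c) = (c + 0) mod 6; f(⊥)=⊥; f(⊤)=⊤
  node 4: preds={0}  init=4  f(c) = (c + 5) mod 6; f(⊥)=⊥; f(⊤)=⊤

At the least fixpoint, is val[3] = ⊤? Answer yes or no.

Worklist (6 pops):
  #1 pop 0: in=4 → ⊤ (was 2); enqueue []
  #2 pop 1: in=4 → 4 (was ⊥); enqueue [0]
  #3 pop 2: in=⊥ → 4 (no change)
  #4 pop 3: in=4 → 4 (was ⊥); enqueue []
  #5 pop 4: in=⊤ → ⊤ (was 4); enqueue []
  #6 pop 0: in=⊤ → ⊤ (no change)

Fixpoint:
  val[0] = ⊤
  val[1] = 4
  val[2] = 4
  val[3] = 4
  val[4] = ⊤

no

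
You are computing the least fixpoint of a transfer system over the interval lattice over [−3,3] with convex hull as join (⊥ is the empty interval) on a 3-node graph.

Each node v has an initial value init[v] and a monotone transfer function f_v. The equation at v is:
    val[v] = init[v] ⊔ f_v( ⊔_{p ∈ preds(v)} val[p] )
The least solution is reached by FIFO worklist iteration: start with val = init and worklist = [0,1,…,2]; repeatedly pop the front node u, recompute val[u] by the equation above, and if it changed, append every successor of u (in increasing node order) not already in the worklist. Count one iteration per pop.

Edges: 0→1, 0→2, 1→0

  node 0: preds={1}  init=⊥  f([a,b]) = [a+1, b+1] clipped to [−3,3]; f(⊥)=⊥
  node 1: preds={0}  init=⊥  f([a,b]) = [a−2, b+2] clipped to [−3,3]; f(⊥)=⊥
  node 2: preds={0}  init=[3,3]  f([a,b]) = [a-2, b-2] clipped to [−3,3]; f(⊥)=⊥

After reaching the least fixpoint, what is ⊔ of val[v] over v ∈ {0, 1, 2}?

Worklist (3 pops):
  #1 pop 0: in=⊥ → ⊥ (no change)
  #2 pop 1: in=⊥ → ⊥ (no change)
  #3 pop 2: in=⊥ → [3,3] (no change)

Fixpoint:
  val[0] = ⊥
  val[1] = ⊥
  val[2] = [3,3]

[3,3]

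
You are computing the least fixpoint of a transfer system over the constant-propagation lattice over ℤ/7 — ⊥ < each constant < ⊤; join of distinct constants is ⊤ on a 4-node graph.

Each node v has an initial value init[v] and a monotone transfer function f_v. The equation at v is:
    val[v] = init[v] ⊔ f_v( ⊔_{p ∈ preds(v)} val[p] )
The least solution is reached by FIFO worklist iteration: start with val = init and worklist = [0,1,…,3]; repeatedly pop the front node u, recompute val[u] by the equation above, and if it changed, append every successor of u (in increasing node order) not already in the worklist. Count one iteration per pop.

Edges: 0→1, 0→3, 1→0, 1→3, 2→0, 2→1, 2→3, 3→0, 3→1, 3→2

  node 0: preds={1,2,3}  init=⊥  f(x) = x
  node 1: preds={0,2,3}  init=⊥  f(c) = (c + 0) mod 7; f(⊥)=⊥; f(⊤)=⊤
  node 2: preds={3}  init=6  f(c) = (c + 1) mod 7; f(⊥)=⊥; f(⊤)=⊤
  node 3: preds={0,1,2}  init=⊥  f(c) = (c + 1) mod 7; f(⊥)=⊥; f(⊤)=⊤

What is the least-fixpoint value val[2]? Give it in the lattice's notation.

Trace (11 dequeues):
  [1] u=0 | in 6 | out 6 | prev ⊥ | push {}
  [2] u=1 | in 6 | out 6 | prev ⊥ | push {0}
  [3] u=2 | in ⊥ | out 6 | ==
  [4] u=3 | in 6 | out 0 | prev ⊥ | push {1,2}
  [5] u=0 | in ⊤ | out ⊤ | prev 6 | push {3}
  [6] u=1 | in ⊤ | out ⊤ | prev 6 | push {0}
  [7] u=2 | in 0 | out ⊤ | prev 6 | push {1}
  [8] u=3 | in ⊤ | out ⊤ | prev 0 | push {2}
  [9] u=0 | in ⊤ | out ⊤ | ==
  [10] u=1 | in ⊤ | out ⊤ | ==
  [11] u=2 | in ⊤ | out ⊤ | ==

Converged values:
  [0] ⊤
  [1] ⊤
  [2] ⊤
  [3] ⊤

⊤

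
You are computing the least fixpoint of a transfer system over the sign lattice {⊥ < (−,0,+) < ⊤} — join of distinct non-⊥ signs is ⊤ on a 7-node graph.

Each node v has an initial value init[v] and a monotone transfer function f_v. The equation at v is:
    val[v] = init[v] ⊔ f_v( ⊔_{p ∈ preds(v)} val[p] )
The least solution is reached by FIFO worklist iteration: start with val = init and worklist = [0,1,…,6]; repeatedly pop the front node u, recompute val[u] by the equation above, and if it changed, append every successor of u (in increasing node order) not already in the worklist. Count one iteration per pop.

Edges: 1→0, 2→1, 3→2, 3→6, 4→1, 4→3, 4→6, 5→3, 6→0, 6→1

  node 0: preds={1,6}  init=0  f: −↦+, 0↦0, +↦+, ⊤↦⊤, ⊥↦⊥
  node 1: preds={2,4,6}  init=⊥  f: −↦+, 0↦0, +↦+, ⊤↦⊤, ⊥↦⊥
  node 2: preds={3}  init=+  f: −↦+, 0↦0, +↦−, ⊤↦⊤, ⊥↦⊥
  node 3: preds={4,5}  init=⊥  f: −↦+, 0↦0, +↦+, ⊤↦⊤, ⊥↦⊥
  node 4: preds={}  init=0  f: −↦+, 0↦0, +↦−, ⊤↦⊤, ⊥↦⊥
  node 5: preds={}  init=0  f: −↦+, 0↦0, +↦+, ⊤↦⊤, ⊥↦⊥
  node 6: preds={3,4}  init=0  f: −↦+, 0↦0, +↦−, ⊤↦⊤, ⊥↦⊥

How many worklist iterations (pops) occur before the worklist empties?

10

Trace (10 dequeues):
  [1] u=0 | in 0 | out 0 | ==
  [2] u=1 | in ⊤ | out ⊤ | prev ⊥ | push {0}
  [3] u=2 | in ⊥ | out + | ==
  [4] u=3 | in 0 | out 0 | prev ⊥ | push {2}
  [5] u=4 | in ⊥ | out 0 | ==
  [6] u=5 | in ⊥ | out 0 | ==
  [7] u=6 | in 0 | out 0 | ==
  [8] u=0 | in ⊤ | out ⊤ | prev 0 | push {}
  [9] u=2 | in 0 | out ⊤ | prev + | push {1}
  [10] u=1 | in ⊤ | out ⊤ | ==

Converged values:
  [0] ⊤
  [1] ⊤
  [2] ⊤
  [3] 0
  [4] 0
  [5] 0
  [6] 0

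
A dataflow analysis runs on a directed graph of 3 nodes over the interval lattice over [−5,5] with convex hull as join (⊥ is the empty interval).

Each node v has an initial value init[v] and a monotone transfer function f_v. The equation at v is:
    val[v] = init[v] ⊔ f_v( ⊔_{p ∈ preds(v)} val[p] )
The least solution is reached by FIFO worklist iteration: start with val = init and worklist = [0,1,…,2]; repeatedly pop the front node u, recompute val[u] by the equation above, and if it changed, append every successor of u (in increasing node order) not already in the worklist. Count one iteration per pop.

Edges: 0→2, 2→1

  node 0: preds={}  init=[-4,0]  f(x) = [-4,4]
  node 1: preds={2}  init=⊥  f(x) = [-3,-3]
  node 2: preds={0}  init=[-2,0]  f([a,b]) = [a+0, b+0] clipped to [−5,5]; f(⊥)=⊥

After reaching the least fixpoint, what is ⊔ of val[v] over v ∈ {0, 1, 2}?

[-4,4]

Iteration log — 4 steps:
  step 1. node 0  ⊔preds=⊥  new=[-4,4]  old=[-4,0]  +wl: 
  step 2. node 1  ⊔preds=[-2,0]  new=[-3,-3]  old=⊥  +wl: 
  step 3. node 2  ⊔preds=[-4,4]  new=[-4,4]  old=[-2,0]  +wl: 1
  step 4. node 1  ⊔preds=[-4,4]  new=[-3,-3]  stable

Least fixpoint reached:
  node 0: [-4,4]
  node 1: [-3,-3]
  node 2: [-4,4]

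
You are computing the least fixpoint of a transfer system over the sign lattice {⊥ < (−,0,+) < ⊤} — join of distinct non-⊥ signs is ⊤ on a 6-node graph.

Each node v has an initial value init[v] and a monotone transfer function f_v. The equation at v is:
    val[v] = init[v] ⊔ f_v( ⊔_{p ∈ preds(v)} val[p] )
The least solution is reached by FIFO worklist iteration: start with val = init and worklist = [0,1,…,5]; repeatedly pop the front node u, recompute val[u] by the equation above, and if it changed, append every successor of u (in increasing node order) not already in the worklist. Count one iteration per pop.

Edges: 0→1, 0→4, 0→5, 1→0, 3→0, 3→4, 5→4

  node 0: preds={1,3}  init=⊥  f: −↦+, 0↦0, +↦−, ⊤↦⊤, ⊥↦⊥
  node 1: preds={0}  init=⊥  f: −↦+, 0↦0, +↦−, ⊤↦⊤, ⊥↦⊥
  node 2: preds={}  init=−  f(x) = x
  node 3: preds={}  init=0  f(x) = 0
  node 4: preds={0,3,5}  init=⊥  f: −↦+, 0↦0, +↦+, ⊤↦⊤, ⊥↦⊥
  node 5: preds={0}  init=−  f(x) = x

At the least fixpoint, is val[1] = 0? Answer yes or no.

yes

Worklist (8 pops):
  #1 pop 0: in=0 → 0 (was ⊥); enqueue []
  #2 pop 1: in=0 → 0 (was ⊥); enqueue [0]
  #3 pop 2: in=⊥ → − (no change)
  #4 pop 3: in=⊥ → 0 (no change)
  #5 pop 4: in=⊤ → ⊤ (was ⊥); enqueue []
  #6 pop 5: in=0 → ⊤ (was −); enqueue [4]
  #7 pop 0: in=0 → 0 (no change)
  #8 pop 4: in=⊤ → ⊤ (no change)

Fixpoint:
  val[0] = 0
  val[1] = 0
  val[2] = −
  val[3] = 0
  val[4] = ⊤
  val[5] = ⊤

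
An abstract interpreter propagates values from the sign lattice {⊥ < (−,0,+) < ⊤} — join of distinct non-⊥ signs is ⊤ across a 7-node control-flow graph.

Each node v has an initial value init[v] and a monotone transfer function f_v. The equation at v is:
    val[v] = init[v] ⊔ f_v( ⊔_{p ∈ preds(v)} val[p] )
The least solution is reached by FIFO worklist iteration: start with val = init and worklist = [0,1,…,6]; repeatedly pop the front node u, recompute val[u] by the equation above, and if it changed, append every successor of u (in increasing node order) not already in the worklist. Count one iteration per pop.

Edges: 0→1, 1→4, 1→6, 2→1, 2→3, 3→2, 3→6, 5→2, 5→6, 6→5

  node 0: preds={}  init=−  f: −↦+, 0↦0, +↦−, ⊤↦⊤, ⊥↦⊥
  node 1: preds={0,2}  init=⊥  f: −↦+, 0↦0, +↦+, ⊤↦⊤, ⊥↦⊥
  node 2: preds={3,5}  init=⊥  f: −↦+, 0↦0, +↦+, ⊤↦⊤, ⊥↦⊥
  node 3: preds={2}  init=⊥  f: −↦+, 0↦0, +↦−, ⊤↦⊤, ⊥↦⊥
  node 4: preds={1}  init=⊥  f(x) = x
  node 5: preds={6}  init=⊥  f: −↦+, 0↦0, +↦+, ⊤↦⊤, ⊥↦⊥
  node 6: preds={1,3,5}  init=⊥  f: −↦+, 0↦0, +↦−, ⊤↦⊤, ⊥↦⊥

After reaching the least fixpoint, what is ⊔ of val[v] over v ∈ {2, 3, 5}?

Trace (20 dequeues):
  [1] u=0 | in ⊥ | out − | ==
  [2] u=1 | in − | out + | prev ⊥ | push {}
  [3] u=2 | in ⊥ | out ⊥ | ==
  [4] u=3 | in ⊥ | out ⊥ | ==
  [5] u=4 | in + | out + | prev ⊥ | push {}
  [6] u=5 | in ⊥ | out ⊥ | ==
  [7] u=6 | in + | out − | prev ⊥ | push {5}
  [8] u=5 | in − | out + | prev ⊥ | push {2,6}
  [9] u=2 | in + | out + | prev ⊥ | push {1,3}
  [10] u=6 | in + | out − | ==
  [11] u=1 | in ⊤ | out ⊤ | prev + | push {4,6}
  [12] u=3 | in + | out − | prev ⊥ | push {2}
  [13] u=4 | in ⊤ | out ⊤ | prev + | push {}
  [14] u=6 | in ⊤ | out ⊤ | prev − | push {5}
  [15] u=2 | in ⊤ | out ⊤ | prev + | push {1,3}
  [16] u=5 | in ⊤ | out ⊤ | prev + | push {2,6}
  [17] u=1 | in ⊤ | out ⊤ | ==
  [18] u=3 | in ⊤ | out ⊤ | prev − | push {}
  [19] u=2 | in ⊤ | out ⊤ | ==
  [20] u=6 | in ⊤ | out ⊤ | ==

Converged values:
  [0] −
  [1] ⊤
  [2] ⊤
  [3] ⊤
  [4] ⊤
  [5] ⊤
  [6] ⊤

⊤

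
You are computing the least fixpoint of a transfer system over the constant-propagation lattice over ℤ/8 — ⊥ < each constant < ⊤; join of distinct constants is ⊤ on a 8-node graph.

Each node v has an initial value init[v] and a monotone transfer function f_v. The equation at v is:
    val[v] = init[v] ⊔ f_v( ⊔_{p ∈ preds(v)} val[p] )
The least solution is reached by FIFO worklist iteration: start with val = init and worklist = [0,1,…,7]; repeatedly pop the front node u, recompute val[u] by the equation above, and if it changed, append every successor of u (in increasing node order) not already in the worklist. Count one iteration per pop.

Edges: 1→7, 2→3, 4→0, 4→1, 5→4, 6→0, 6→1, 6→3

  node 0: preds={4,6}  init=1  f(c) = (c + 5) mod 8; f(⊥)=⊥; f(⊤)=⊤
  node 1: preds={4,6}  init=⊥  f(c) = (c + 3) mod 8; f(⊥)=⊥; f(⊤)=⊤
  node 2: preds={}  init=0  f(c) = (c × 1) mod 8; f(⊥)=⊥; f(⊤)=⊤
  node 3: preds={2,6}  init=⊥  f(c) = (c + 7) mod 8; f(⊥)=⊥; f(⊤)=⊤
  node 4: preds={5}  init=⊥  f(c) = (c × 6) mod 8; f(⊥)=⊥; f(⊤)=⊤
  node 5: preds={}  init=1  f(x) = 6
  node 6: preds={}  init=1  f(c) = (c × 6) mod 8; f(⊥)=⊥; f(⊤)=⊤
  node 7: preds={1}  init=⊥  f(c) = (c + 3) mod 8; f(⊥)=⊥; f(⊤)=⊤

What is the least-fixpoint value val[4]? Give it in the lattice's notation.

⊤

Iteration log — 14 steps:
  step 1. node 0  ⊔preds=1  new=⊤  old=1  +wl: 
  step 2. node 1  ⊔preds=1  new=4  old=⊥  +wl: 
  step 3. node 2  ⊔preds=⊥  new=0  stable
  step 4. node 3  ⊔preds=⊤  new=⊤  old=⊥  +wl: 
  step 5. node 4  ⊔preds=1  new=6  old=⊥  +wl: 0,1
  step 6. node 5  ⊔preds=⊥  new=⊤  old=1  +wl: 4
  step 7. node 6  ⊔preds=⊥  new=1  stable
  step 8. node 7  ⊔preds=4  new=7  old=⊥  +wl: 
  step 9. node 0  ⊔preds=⊤  new=⊤  stable
  step 10. node 1  ⊔preds=⊤  new=⊤  old=4  +wl: 7
  step 11. node 4  ⊔preds=⊤  new=⊤  old=6  +wl: 0,1
  step 12. node 7  ⊔preds=⊤  new=⊤  old=7  +wl: 
  step 13. node 0  ⊔preds=⊤  new=⊤  stable
  step 14. node 1  ⊔preds=⊤  new=⊤  stable

Least fixpoint reached:
  node 0: ⊤
  node 1: ⊤
  node 2: 0
  node 3: ⊤
  node 4: ⊤
  node 5: ⊤
  node 6: 1
  node 7: ⊤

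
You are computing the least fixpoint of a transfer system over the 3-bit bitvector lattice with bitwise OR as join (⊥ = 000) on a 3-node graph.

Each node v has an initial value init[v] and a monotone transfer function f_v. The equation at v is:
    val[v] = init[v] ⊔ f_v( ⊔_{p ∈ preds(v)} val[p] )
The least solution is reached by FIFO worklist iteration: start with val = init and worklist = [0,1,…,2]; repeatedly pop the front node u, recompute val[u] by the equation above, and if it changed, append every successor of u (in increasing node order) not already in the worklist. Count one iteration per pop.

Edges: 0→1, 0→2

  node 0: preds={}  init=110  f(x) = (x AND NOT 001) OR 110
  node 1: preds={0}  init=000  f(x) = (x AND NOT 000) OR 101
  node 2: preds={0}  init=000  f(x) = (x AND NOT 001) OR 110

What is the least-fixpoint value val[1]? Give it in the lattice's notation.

111

Iteration log — 3 steps:
  step 1. node 0  ⊔preds=000  new=110  stable
  step 2. node 1  ⊔preds=110  new=111  old=000  +wl: 
  step 3. node 2  ⊔preds=110  new=110  old=000  +wl: 

Least fixpoint reached:
  node 0: 110
  node 1: 111
  node 2: 110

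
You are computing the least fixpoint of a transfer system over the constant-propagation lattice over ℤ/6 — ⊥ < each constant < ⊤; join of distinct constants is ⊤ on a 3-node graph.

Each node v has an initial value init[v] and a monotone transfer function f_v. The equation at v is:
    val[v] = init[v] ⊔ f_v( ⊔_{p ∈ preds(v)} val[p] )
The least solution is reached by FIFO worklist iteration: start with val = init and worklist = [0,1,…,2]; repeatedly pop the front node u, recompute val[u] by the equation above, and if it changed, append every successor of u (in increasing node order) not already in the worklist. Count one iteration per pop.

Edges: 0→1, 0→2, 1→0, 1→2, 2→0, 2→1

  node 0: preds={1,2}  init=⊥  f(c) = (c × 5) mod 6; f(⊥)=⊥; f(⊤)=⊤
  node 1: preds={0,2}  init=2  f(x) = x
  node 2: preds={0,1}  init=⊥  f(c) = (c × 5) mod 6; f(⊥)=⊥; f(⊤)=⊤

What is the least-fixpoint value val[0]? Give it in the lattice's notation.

Iteration log — 6 steps:
  step 1. node 0  ⊔preds=2  new=4  old=⊥  +wl: 
  step 2. node 1  ⊔preds=4  new=⊤  old=2  +wl: 0
  step 3. node 2  ⊔preds=⊤  new=⊤  old=⊥  +wl: 1
  step 4. node 0  ⊔preds=⊤  new=⊤  old=4  +wl: 2
  step 5. node 1  ⊔preds=⊤  new=⊤  stable
  step 6. node 2  ⊔preds=⊤  new=⊤  stable

Least fixpoint reached:
  node 0: ⊤
  node 1: ⊤
  node 2: ⊤

⊤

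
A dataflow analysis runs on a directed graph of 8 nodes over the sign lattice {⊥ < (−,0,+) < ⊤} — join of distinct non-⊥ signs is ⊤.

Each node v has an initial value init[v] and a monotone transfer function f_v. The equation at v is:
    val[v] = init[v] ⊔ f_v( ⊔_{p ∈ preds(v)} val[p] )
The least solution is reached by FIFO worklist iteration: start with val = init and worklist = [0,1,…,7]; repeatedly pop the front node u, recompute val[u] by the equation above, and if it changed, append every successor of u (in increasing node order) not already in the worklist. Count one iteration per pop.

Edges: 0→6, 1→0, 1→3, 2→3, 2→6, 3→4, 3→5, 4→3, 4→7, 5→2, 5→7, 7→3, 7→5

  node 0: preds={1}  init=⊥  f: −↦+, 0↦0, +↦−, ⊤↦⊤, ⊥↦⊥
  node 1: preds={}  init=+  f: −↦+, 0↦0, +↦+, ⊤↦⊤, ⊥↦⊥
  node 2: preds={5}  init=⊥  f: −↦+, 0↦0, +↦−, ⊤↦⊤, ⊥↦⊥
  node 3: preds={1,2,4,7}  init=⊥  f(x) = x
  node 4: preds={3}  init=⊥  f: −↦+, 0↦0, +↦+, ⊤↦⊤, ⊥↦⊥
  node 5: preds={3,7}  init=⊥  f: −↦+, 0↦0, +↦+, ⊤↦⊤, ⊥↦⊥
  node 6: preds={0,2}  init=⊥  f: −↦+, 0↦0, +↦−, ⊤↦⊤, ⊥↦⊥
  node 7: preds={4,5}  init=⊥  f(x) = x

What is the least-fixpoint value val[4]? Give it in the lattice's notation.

Iteration log — 21 steps:
  step 1. node 0  ⊔preds=+  new=−  old=⊥  +wl: 
  step 2. node 1  ⊔preds=⊥  new=+  stable
  step 3. node 2  ⊔preds=⊥  new=⊥  stable
  step 4. node 3  ⊔preds=+  new=+  old=⊥  +wl: 
  step 5. node 4  ⊔preds=+  new=+  old=⊥  +wl: 3
  step 6. node 5  ⊔preds=+  new=+  old=⊥  +wl: 2
  step 7. node 6  ⊔preds=−  new=+  old=⊥  +wl: 
  step 8. node 7  ⊔preds=+  new=+  old=⊥  +wl: 5
  step 9. node 3  ⊔preds=+  new=+  stable
  step 10. node 2  ⊔preds=+  new=−  old=⊥  +wl: 3,6
  step 11. node 5  ⊔preds=+  new=+  stable
  step 12. node 3  ⊔preds=⊤  new=⊤  old=+  +wl: 4,5
  step 13. node 6  ⊔preds=−  new=+  stable
  step 14. node 4  ⊔preds=⊤  new=⊤  old=+  +wl: 3,7
  step 15. node 5  ⊔preds=⊤  new=⊤  old=+  +wl: 2
  step 16. node 3  ⊔preds=⊤  new=⊤  stable
  step 17. node 7  ⊔preds=⊤  new=⊤  old=+  +wl: 3,5
  step 18. node 2  ⊔preds=⊤  new=⊤  old=−  +wl: 6
  step 19. node 3  ⊔preds=⊤  new=⊤  stable
  step 20. node 5  ⊔preds=⊤  new=⊤  stable
  step 21. node 6  ⊔preds=⊤  new=⊤  old=+  +wl: 

Least fixpoint reached:
  node 0: −
  node 1: +
  node 2: ⊤
  node 3: ⊤
  node 4: ⊤
  node 5: ⊤
  node 6: ⊤
  node 7: ⊤

⊤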